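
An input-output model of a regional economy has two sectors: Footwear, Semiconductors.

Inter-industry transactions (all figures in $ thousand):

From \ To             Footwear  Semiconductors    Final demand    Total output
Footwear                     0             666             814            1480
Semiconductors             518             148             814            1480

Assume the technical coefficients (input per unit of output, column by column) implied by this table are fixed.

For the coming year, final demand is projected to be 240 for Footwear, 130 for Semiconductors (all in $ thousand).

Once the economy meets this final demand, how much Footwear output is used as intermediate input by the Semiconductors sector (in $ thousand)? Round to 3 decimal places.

z_12 = 129.697

Technical coefficients a_ij = z_ij / X_j:
  a_11 = 0/1480 = 0.00, a_21 = 518/1480 = 0.35
  a_12 = 666/1480 = 0.45, a_22 = 148/1480 = 0.10
I − A =
  [   1.00    -0.45]
  [  -0.35     0.90]
det(I−A) = (1.00)(0.90) − (-0.45)(-0.35) = 0.7425
adj(I−A) = [[0.90, 0.45], [0.35, 1.00]]
(I − A)⁻¹ = adj(I−A) / det(I−A) ≈
  [   1.2121     0.6061]
  [   0.4714     1.3468]
First solve x = (I − A)⁻¹ d = adj(I−A)·d / det(I−A); in particular x_2 = (0.35·240 + 1.00·130) / 0.7425 = 214.00 / 0.7425 ≈ 288.21549.
Intermediate flow from 1 to 2: z_12 = a_12 · x_2 = 0.45 × 214.00 / 0.7425 = 96.30 / 0.7425 ≈ 129.697.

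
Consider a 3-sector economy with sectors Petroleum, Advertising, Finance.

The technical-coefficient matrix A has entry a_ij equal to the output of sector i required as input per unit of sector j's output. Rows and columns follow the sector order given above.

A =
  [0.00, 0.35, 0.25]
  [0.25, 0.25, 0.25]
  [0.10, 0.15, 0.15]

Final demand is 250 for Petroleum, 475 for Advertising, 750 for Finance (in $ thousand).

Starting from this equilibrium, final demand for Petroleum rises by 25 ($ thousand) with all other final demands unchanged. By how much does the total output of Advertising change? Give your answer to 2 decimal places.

I − A =
  [   1.00    -0.35    -0.25]
  [  -0.25     0.75    -0.25]
  [  -0.10    -0.15     0.85]
Cofactors of I−A, C_ij = (−1)^(i+j)·(minor ij) (rows/columns in the sector order above):
  C_11 = (0.75)(0.85) − (-0.25)(-0.15) = 0.6000
  C_12 = −[(-0.25)(0.85) − (-0.25)(-0.10)] = 0.2375
  C_13 = (-0.25)(-0.15) − (0.75)(-0.10) = 0.1125
  C_21 = −[(-0.35)(0.85) − (-0.25)(-0.15)] = 0.3350
  C_22 = (1.00)(0.85) − (-0.25)(-0.10) = 0.8250
  C_23 = −[(1.00)(-0.15) − (-0.35)(-0.10)] = 0.1850
  C_31 = (-0.35)(-0.25) − (-0.25)(0.75) = 0.2750
  C_32 = −[(1.00)(-0.25) − (-0.25)(-0.25)] = 0.3125
  C_33 = (1.00)(0.75) − (-0.35)(-0.25) = 0.6625
det(I−A) = Σ_j (I−A)_1j·C_1j = (1.00)(0.6000) + (-0.35)(0.2375) + (-0.25)(0.1125) = 0.48875
adj(I−A) = Cᵀ =
  [ 0.6000   0.3350   0.2750]
  [ 0.2375   0.8250   0.3125]
  [ 0.1125   0.1850   0.6625]
(I − A)⁻¹ = adj(I−A) / det(I−A) ≈
  [   1.2276     0.6854     0.5627]
  [   0.4859     1.6880     0.6394]
  [   0.2302     0.3785     1.3555]
Δx = (I − A)⁻¹ Δd with Δd having +25 in the Petroleum component and 0 elsewhere.
So Δx_2 = L_21 · (+25), where L_21 = adj(I−A)_21 / det(I−A) = 0.2375 / 0.48875.
Δx_2 = 0.2375 × (+25) / 0.48875 = 5.9375 / 0.48875 ≈ 12.15.

Δx_2 = 12.15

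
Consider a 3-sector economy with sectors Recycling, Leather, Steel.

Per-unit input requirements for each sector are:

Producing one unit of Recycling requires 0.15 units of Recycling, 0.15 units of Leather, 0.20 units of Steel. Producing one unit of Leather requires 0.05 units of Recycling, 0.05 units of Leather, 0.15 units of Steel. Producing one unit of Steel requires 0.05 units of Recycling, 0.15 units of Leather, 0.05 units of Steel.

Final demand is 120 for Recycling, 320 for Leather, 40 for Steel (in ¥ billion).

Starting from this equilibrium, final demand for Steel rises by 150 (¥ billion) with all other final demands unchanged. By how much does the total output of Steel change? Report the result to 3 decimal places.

Δx_3 = 164.666

I − A =
  [   0.85    -0.05    -0.05]
  [  -0.15     0.95    -0.15]
  [  -0.20    -0.15     0.95]
Cofactors of I−A, C_ij = (−1)^(i+j)·(minor ij) (rows/columns in the sector order above):
  C_11 = (0.95)(0.95) − (-0.15)(-0.15) = 0.8800
  C_12 = −[(-0.15)(0.95) − (-0.15)(-0.20)] = 0.1725
  C_13 = (-0.15)(-0.15) − (0.95)(-0.20) = 0.2125
  C_21 = −[(-0.05)(0.95) − (-0.05)(-0.15)] = 0.0550
  C_22 = (0.85)(0.95) − (-0.05)(-0.20) = 0.7975
  C_23 = −[(0.85)(-0.15) − (-0.05)(-0.20)] = 0.1375
  C_31 = (-0.05)(-0.15) − (-0.05)(0.95) = 0.0550
  C_32 = −[(0.85)(-0.15) − (-0.05)(-0.15)] = 0.1350
  C_33 = (0.85)(0.95) − (-0.05)(-0.15) = 0.8000
det(I−A) = Σ_j (I−A)_1j·C_1j = (0.85)(0.8800) + (-0.05)(0.1725) + (-0.05)(0.2125) = 0.72875
adj(I−A) = Cᵀ =
  [ 0.8800   0.0550   0.0550]
  [ 0.1725   0.7975   0.1350]
  [ 0.2125   0.1375   0.8000]
(I − A)⁻¹ = adj(I−A) / det(I−A) ≈
  [   1.2075     0.0755     0.0755]
  [   0.2367     1.0943     0.1852]
  [   0.2916     0.1887     1.0978]
Δx = (I − A)⁻¹ Δd with Δd having +150 in the Steel component and 0 elsewhere.
So Δx_3 = L_33 · (+150), where L_33 = adj(I−A)_33 / det(I−A) = 0.8000 / 0.72875.
Δx_3 = 0.8000 × (+150) / 0.72875 = 120.00 / 0.72875 ≈ 164.666.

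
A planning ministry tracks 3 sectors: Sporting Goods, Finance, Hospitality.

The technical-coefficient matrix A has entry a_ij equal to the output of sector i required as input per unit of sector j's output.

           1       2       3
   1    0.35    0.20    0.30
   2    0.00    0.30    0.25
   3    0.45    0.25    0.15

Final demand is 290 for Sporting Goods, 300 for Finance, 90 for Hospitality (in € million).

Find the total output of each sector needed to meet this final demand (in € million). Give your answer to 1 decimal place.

I − A =
  [   0.65    -0.20    -0.30]
  [   0.00     0.70    -0.25]
  [  -0.45    -0.25     0.85]
Cofactors of I−A, C_ij = (−1)^(i+j)·(minor ij) (rows/columns in the sector order above):
  C_11 = (0.70)(0.85) − (-0.25)(-0.25) = 0.5325
  C_12 = −[(0.00)(0.85) − (-0.25)(-0.45)] = 0.1125
  C_13 = (0.00)(-0.25) − (0.70)(-0.45) = 0.3150
  C_21 = −[(-0.20)(0.85) − (-0.30)(-0.25)] = 0.2450
  C_22 = (0.65)(0.85) − (-0.30)(-0.45) = 0.4175
  C_23 = −[(0.65)(-0.25) − (-0.20)(-0.45)] = 0.2525
  C_31 = (-0.20)(-0.25) − (-0.30)(0.70) = 0.2600
  C_32 = −[(0.65)(-0.25) − (-0.30)(0.00)] = 0.1625
  C_33 = (0.65)(0.70) − (-0.20)(0.00) = 0.4550
det(I−A) = Σ_j (I−A)_1j·C_1j = (0.65)(0.5325) + (-0.20)(0.1125) + (-0.30)(0.3150) = 0.229125
adj(I−A) = Cᵀ =
  [ 0.5325   0.2450   0.2600]
  [ 0.1125   0.4175   0.1625]
  [ 0.3150   0.2525   0.4550]
(I − A)⁻¹ = adj(I−A) / det(I−A) ≈
  [   2.3241     1.0693     1.1348]
  [   0.4910     1.8221     0.7092]
  [   1.3748     1.1020     1.9858]
x = (I − A)⁻¹ d = adj(I−A)·d / det(I−A), with det(I−A) = 0.229125:
  x_1 = (0.5325·290 + 0.2450·300 + 0.2600·90) / 0.229125 = 251.325 / 0.229125 ≈ 1096.9
  x_2 = (0.1125·290 + 0.4175·300 + 0.1625·90) / 0.229125 = 172.50 / 0.229125 ≈ 752.9
  x_3 = (0.3150·290 + 0.2525·300 + 0.4550·90) / 0.229125 = 208.05 / 0.229125 ≈ 908.0

x_1 = 1096.9, x_2 = 752.9, x_3 = 908.0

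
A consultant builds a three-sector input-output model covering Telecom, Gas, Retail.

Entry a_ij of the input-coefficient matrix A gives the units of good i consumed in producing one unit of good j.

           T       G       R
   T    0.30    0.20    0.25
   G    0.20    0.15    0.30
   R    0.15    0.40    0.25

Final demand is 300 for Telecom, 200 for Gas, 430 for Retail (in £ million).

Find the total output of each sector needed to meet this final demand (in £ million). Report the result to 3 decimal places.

I − A =
  [   0.70    -0.20    -0.25]
  [  -0.20     0.85    -0.30]
  [  -0.15    -0.40     0.75]
Cofactors of I−A, C_ij = (−1)^(i+j)·(minor ij) (rows/columns in the sector order above):
  C_11 = (0.85)(0.75) − (-0.30)(-0.40) = 0.5175
  C_12 = −[(-0.20)(0.75) − (-0.30)(-0.15)] = 0.1950
  C_13 = (-0.20)(-0.40) − (0.85)(-0.15) = 0.2075
  C_21 = −[(-0.20)(0.75) − (-0.25)(-0.40)] = 0.2500
  C_22 = (0.70)(0.75) − (-0.25)(-0.15) = 0.4875
  C_23 = −[(0.70)(-0.40) − (-0.20)(-0.15)] = 0.3100
  C_31 = (-0.20)(-0.30) − (-0.25)(0.85) = 0.2725
  C_32 = −[(0.70)(-0.30) − (-0.25)(-0.20)] = 0.2600
  C_33 = (0.70)(0.85) − (-0.20)(-0.20) = 0.5550
det(I−A) = Σ_j (I−A)_1j·C_1j = (0.70)(0.5175) + (-0.20)(0.1950) + (-0.25)(0.2075) = 0.271375
adj(I−A) = Cᵀ =
  [ 0.5175   0.2500   0.2725]
  [ 0.1950   0.4875   0.2600]
  [ 0.2075   0.3100   0.5550]
(I − A)⁻¹ = adj(I−A) / det(I−A) ≈
  [   1.9070     0.9212     1.0041]
  [   0.7186     1.7964     0.9581]
  [   0.7646     1.1423     2.0451]
x = (I − A)⁻¹ d = adj(I−A)·d / det(I−A), with det(I−A) = 0.271375:
  x_T = (0.5175·300 + 0.2500·200 + 0.2725·430) / 0.271375 = 322.425 / 0.271375 ≈ 1188.116
  x_G = (0.1950·300 + 0.4875·200 + 0.2600·430) / 0.271375 = 267.80 / 0.271375 ≈ 986.826
  x_R = (0.2075·300 + 0.3100·200 + 0.5550·430) / 0.271375 = 362.90 / 0.271375 ≈ 1337.264

x_T = 1188.116, x_G = 986.826, x_R = 1337.264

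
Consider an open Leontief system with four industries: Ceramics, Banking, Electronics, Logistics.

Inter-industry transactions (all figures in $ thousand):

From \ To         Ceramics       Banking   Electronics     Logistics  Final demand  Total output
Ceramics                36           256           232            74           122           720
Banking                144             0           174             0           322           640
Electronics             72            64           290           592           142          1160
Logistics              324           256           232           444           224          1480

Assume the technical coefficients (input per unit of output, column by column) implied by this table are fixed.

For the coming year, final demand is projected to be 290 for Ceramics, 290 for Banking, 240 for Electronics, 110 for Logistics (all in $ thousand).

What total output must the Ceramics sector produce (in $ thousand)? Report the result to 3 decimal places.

x_1 = 968.318

Technical coefficients a_ij = z_ij / X_j:
  a_11 = 36/720 = 0.05, a_21 = 144/720 = 0.20, a_31 = 72/720 = 0.10, a_41 = 324/720 = 0.45
  a_12 = 256/640 = 0.40, a_22 = 0/640 = 0.00, a_32 = 64/640 = 0.10, a_42 = 256/640 = 0.40
  a_13 = 232/1160 = 0.20, a_23 = 174/1160 = 0.15, a_33 = 290/1160 = 0.25, a_43 = 232/1160 = 0.20
  a_14 = 74/1480 = 0.05, a_24 = 0/1480 = 0.00, a_34 = 592/1480 = 0.40, a_44 = 444/1480 = 0.30
I − A =
  [   0.95    -0.40    -0.20    -0.05]
  [  -0.20     1.00    -0.15     0.00]
  [  -0.10    -0.10     0.75    -0.40]
  [  -0.45    -0.40    -0.20     0.70]
Compute the cofactors C_ij = (−1)^(i+j)·(3×3 minor ij) of I−A; the adjugate is their transpose:
adj(I−A) = Cᵀ =
  [ 0.410500   0.240000   0.195000   0.140750]
  [ 0.126500   0.354875   0.126375   0.081250]
  [ 0.296000   0.318250   0.582500   0.354000]
  [ 0.420750   0.448000   0.364000   0.608250]
det(I−A) = Σ_j (I−A)_1j·C_1j = (0.95)(0.410500) + (-0.40)(0.126500) + (-0.20)(0.296000) + (-0.05)(0.420750) = 0.2591375
(I − A)⁻¹ = adj(I−A) / det(I−A) ≈
  [   1.5841     0.9261     0.7525     0.5431]
  [   0.4882     1.3694     0.4877     0.3135]
  [   1.1423     1.2281     2.2478     1.3661]
  [   1.6237     1.7288     1.4047     2.3472]
x = (I − A)⁻¹ d = adj(I−A)·d / det(I−A), with det(I−A) = 0.2591375:
  x_1 = (0.410500·290 + 0.240000·290 + 0.195000·240 + 0.140750·110) / 0.2591375 = 250.9275 / 0.2591375 ≈ 968.318
  x_2 = (0.126500·290 + 0.354875·290 + 0.126375·240 + 0.081250·110) / 0.2591375 = 178.86625 / 0.2591375 ≈ 690.237
  x_3 = (0.296000·290 + 0.318250·290 + 0.582500·240 + 0.354000·110) / 0.2591375 = 356.8725 / 0.2591375 ≈ 1377.155
  x_4 = (0.420750·290 + 0.448000·290 + 0.364000·240 + 0.608250·110) / 0.2591375 = 406.205 / 0.2591375 ≈ 1567.527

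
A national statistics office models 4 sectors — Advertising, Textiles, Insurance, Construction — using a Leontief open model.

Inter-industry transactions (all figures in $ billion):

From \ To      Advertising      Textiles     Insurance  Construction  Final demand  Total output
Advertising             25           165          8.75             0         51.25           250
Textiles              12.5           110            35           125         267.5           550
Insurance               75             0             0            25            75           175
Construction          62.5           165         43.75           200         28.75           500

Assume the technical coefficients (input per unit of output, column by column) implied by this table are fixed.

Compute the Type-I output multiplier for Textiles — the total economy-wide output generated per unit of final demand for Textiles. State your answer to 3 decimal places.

Technical coefficients a_ij = z_ij / X_j:
  a_AA = 25/250 = 0.10, a_TA = 12.5/250 = 0.05, a_IA = 75/250 = 0.30, a_CA = 62.5/250 = 0.25
  a_AT = 165/550 = 0.30, a_TT = 110/550 = 0.20, a_IT = 0/550 = 0.00, a_CT = 165/550 = 0.30
  a_AI = 8.75/175 = 0.05, a_TI = 35/175 = 0.20, a_II = 0/175 = 0.00, a_CI = 43.75/175 = 0.25
  a_AC = 0/500 = 0.00, a_TC = 125/500 = 0.25, a_IC = 25/500 = 0.05, a_CC = 200/500 = 0.40
I − A =
  [   0.90    -0.30    -0.05     0.00]
  [  -0.05     0.80    -0.20    -0.25]
  [  -0.30     0.00     1.00    -0.05]
  [  -0.25    -0.30    -0.25     0.60]
Compute the cofactors C_ij = (−1)^(i+j)·(3×3 minor ij) of I−A; the adjugate is their transpose:
adj(I−A) = Cᵀ =
  [ 0.392000   0.177000   0.075000   0.080000]
  [ 0.149125   0.519125   0.168875   0.230375]
  [ 0.132250   0.071250   0.336750   0.057750]
  [ 0.293000   0.363000   0.256000   0.675000]
det(I−A) = Σ_j (I−A)_1j·C_1j = (0.90)(0.392000) + (-0.30)(0.149125) + (-0.05)(0.132250) + (0.00)(0.293000) = 0.30145
(I − A)⁻¹ = adj(I−A) / det(I−A) ≈
  [   1.3004     0.5872     0.2488     0.2654]
  [   0.4947     1.7221     0.5602     0.7642]
  [   0.4387     0.2364     1.1171     0.1916]
  [   0.9720     1.2042     0.8492     2.2392]
The output multiplier for sector j is the column-j sum of the Leontief inverse (I − A)⁻¹ = adj(I−A) / det(I−A).
Column T of adj(I−A): (0.177000, 0.519125, 0.071250, 0.363000); det(I−A) = 0.30145.
m_T = (0.177000 + 0.519125 + 0.071250 + 0.363000) / 0.30145 = 1.130375 / 0.30145 ≈ 3.750.

m_T = 3.750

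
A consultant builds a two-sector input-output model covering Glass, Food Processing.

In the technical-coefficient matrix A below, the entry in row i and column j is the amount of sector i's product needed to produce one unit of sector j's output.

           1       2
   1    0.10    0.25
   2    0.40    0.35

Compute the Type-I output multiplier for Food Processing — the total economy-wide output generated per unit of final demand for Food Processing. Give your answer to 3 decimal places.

I − A =
  [   0.90    -0.25]
  [  -0.40     0.65]
det(I−A) = (0.90)(0.65) − (-0.25)(-0.40) = 0.4850
adj(I−A) = [[0.65, 0.25], [0.40, 0.90]]
(I − A)⁻¹ = adj(I−A) / det(I−A) ≈
  [   1.3402     0.5155]
  [   0.8247     1.8557]
The output multiplier for sector j is the column-j sum of the Leontief inverse (I − A)⁻¹ = adj(I−A) / det(I−A).
Column 2 of adj(I−A): (0.25, 0.90); det(I−A) = 0.4850.
m_2 = (0.25 + 0.90) / 0.4850 = 1.15 / 0.4850 ≈ 2.371.

m_2 = 2.371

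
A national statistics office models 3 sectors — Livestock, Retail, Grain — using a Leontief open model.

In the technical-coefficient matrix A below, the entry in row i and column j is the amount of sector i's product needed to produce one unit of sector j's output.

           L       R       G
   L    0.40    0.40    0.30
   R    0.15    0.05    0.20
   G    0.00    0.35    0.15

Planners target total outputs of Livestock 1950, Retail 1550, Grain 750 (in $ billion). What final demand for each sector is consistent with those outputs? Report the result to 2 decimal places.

d_L = 325.00, d_R = 1030.00, d_G = 95.00

I − A =
  [   0.60    -0.40    -0.30]
  [  -0.15     0.95    -0.20]
  [   0.00    -0.35     0.85]
d = (I − A) x:
  d_L = (+0.60)·1950 + (-0.40)·1550 + (-0.30)·750 = 325.00
  d_R = (-0.15)·1950 + (+0.95)·1550 + (-0.20)·750 = 1030.00
  d_G = (+0.00)·1950 + (-0.35)·1550 + (+0.85)·750 = 95.00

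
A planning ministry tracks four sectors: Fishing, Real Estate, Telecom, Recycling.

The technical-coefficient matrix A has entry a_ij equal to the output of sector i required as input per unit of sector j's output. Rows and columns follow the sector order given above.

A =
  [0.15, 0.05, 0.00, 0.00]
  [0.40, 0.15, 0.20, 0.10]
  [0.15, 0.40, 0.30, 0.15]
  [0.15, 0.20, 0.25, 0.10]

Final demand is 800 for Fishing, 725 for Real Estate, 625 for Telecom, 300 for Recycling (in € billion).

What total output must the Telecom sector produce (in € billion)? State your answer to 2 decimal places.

I − A =
  [   0.85    -0.05     0.00     0.00]
  [  -0.40     0.85    -0.20    -0.10]
  [  -0.15    -0.40     0.70    -0.15]
  [  -0.15    -0.20    -0.25     0.90]
Compute the cofactors C_ij = (−1)^(i+j)·(3×3 minor ij) of I−A; the adjugate is their transpose:
adj(I−A) = Cᵀ =
  [ 0.401625   0.029625   0.010250   0.005000]
  [ 0.282750   0.503625   0.174250   0.085000]
  [ 0.292875   0.339375   0.614500   0.140125]
  [ 0.211125   0.211125   0.211125   0.422250]
det(I−A) = Σ_j (I−A)_1j·C_1j = (0.85)(0.401625) + (-0.05)(0.282750) + (0.00)(0.292875) + (0.00)(0.211125) = 0.32724375
(I − A)⁻¹ = adj(I−A) / det(I−A) ≈
  [   1.2273     0.0905     0.0313     0.0153]
  [   0.8640     1.5390     0.5325     0.2597]
  [   0.8950     1.0371     1.8778     0.4282]
  [   0.6452     0.6452     0.6452     1.2903]
x = (I − A)⁻¹ d = adj(I−A)·d / det(I−A), with det(I−A) = 0.32724375:
  x_1 = (0.401625·800 + 0.029625·725 + 0.010250·625 + 0.005000·300) / 0.32724375 = 350.684375 / 0.32724375 ≈ 1071.63
  x_2 = (0.282750·800 + 0.503625·725 + 0.174250·625 + 0.085000·300) / 0.32724375 = 725.734375 / 0.32724375 ≈ 2217.72
  x_3 = (0.292875·800 + 0.339375·725 + 0.614500·625 + 0.140125·300) / 0.32724375 = 906.446875 / 0.32724375 ≈ 2769.94
  x_4 = (0.211125·800 + 0.211125·725 + 0.211125·625 + 0.422250·300) / 0.32724375 = 580.59375 / 0.32724375 ≈ 1774.19

x_3 = 2769.94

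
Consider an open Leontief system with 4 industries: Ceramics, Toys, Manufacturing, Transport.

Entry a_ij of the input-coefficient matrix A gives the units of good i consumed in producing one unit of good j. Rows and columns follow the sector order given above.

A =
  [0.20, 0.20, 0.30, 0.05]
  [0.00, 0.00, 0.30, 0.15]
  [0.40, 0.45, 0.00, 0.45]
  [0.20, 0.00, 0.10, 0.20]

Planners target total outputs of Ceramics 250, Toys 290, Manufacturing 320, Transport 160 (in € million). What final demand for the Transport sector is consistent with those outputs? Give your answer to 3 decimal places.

I − A =
  [   0.80    -0.20    -0.30    -0.05]
  [   0.00     1.00    -0.30    -0.15]
  [  -0.40    -0.45     1.00    -0.45]
  [  -0.20     0.00    -0.10     0.80]
d = (I − A) x:
  d_1 = (+0.80)·250 + (-0.20)·290 + (-0.30)·320 + (-0.05)·160 = 38.000
  d_2 = (+0.00)·250 + (+1.00)·290 + (-0.30)·320 + (-0.15)·160 = 170.000
  d_3 = (-0.40)·250 + (-0.45)·290 + (+1.00)·320 + (-0.45)·160 = 17.500
  d_4 = (-0.20)·250 + (+0.00)·290 + (-0.10)·320 + (+0.80)·160 = 46.000

d_4 = 46.000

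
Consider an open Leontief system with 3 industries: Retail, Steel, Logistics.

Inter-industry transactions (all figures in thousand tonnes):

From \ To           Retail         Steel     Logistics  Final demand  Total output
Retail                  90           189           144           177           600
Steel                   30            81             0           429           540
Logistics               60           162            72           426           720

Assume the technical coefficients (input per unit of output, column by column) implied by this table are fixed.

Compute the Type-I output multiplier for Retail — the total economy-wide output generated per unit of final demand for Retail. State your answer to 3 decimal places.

m_R = 1.481

Technical coefficients a_ij = z_ij / X_j:
  a_RR = 90/600 = 0.15, a_SR = 30/600 = 0.05, a_LR = 60/600 = 0.10
  a_RS = 189/540 = 0.35, a_SS = 81/540 = 0.15, a_LS = 162/540 = 0.30
  a_RL = 144/720 = 0.20, a_SL = 0/720 = 0.00, a_LL = 72/720 = 0.10
I − A =
  [   0.85    -0.35    -0.20]
  [  -0.05     0.85     0.00]
  [  -0.10    -0.30     0.90]
Cofactors of I−A, C_ij = (−1)^(i+j)·(minor ij) (rows/columns in the sector order above):
  C_11 = (0.85)(0.90) − (0.00)(-0.30) = 0.7650
  C_12 = −[(-0.05)(0.90) − (0.00)(-0.10)] = 0.0450
  C_13 = (-0.05)(-0.30) − (0.85)(-0.10) = 0.1000
  C_21 = −[(-0.35)(0.90) − (-0.20)(-0.30)] = 0.3750
  C_22 = (0.85)(0.90) − (-0.20)(-0.10) = 0.7450
  C_23 = −[(0.85)(-0.30) − (-0.35)(-0.10)] = 0.2900
  C_31 = (-0.35)(0.00) − (-0.20)(0.85) = 0.1700
  C_32 = −[(0.85)(0.00) − (-0.20)(-0.05)] = 0.0100
  C_33 = (0.85)(0.85) − (-0.35)(-0.05) = 0.7050
det(I−A) = Σ_j (I−A)_1j·C_1j = (0.85)(0.7650) + (-0.35)(0.0450) + (-0.20)(0.1000) = 0.6145
adj(I−A) = Cᵀ =
  [ 0.7650   0.3750   0.1700]
  [ 0.0450   0.7450   0.0100]
  [ 0.1000   0.2900   0.7050]
(I − A)⁻¹ = adj(I−A) / det(I−A) ≈
  [   1.2449     0.6103     0.2766]
  [   0.0732     1.2124     0.0163]
  [   0.1627     0.4719     1.1473]
The output multiplier for sector j is the column-j sum of the Leontief inverse (I − A)⁻¹ = adj(I−A) / det(I−A).
Column R of adj(I−A): (0.7650, 0.0450, 0.1000); det(I−A) = 0.6145.
m_R = (0.7650 + 0.0450 + 0.1000) / 0.6145 = 0.91 / 0.6145 ≈ 1.481.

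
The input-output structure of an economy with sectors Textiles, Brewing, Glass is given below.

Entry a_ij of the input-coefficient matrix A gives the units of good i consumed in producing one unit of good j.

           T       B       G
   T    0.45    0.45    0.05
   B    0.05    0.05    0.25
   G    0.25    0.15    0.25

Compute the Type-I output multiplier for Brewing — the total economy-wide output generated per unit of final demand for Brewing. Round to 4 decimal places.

m_B = 2.9936

I − A =
  [   0.55    -0.45    -0.05]
  [  -0.05     0.95    -0.25]
  [  -0.25    -0.15     0.75]
Cofactors of I−A, C_ij = (−1)^(i+j)·(minor ij) (rows/columns in the sector order above):
  C_11 = (0.95)(0.75) − (-0.25)(-0.15) = 0.6750
  C_12 = −[(-0.05)(0.75) − (-0.25)(-0.25)] = 0.1000
  C_13 = (-0.05)(-0.15) − (0.95)(-0.25) = 0.2450
  C_21 = −[(-0.45)(0.75) − (-0.05)(-0.15)] = 0.3450
  C_22 = (0.55)(0.75) − (-0.05)(-0.25) = 0.4000
  C_23 = −[(0.55)(-0.15) − (-0.45)(-0.25)] = 0.1950
  C_31 = (-0.45)(-0.25) − (-0.05)(0.95) = 0.1600
  C_32 = −[(0.55)(-0.25) − (-0.05)(-0.05)] = 0.1400
  C_33 = (0.55)(0.95) − (-0.45)(-0.05) = 0.5000
det(I−A) = Σ_j (I−A)_1j·C_1j = (0.55)(0.6750) + (-0.45)(0.1000) + (-0.05)(0.2450) = 0.3140
adj(I−A) = Cᵀ =
  [ 0.6750   0.3450   0.1600]
  [ 0.1000   0.4000   0.1400]
  [ 0.2450   0.1950   0.5000]
(I − A)⁻¹ = adj(I−A) / det(I−A) ≈
  [   2.14968     1.09873     0.50955]
  [   0.31847     1.27389     0.44586]
  [   0.78025     0.62102     1.59236]
The output multiplier for sector j is the column-j sum of the Leontief inverse (I − A)⁻¹ = adj(I−A) / det(I−A).
Column B of adj(I−A): (0.3450, 0.4000, 0.1950); det(I−A) = 0.3140.
m_B = (0.3450 + 0.4000 + 0.1950) / 0.3140 = 0.94 / 0.3140 ≈ 2.9936.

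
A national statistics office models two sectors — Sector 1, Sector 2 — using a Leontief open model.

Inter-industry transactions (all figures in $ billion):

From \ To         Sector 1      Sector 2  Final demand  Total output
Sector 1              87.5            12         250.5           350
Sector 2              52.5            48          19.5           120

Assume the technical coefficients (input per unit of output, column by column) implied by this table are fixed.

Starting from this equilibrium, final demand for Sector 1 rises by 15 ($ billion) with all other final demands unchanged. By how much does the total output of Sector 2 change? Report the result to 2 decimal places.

Technical coefficients a_ij = z_ij / X_j:
  a_11 = 87.5/350 = 0.25, a_21 = 52.5/350 = 0.15
  a_12 = 12/120 = 0.10, a_22 = 48/120 = 0.40
I − A =
  [   0.75    -0.10]
  [  -0.15     0.60]
det(I−A) = (0.75)(0.60) − (-0.10)(-0.15) = 0.4350
adj(I−A) = [[0.60, 0.10], [0.15, 0.75]]
(I − A)⁻¹ = adj(I−A) / det(I−A) ≈
  [   1.3793     0.2299]
  [   0.3448     1.7241]
Δx = (I − A)⁻¹ Δd with Δd having +15 in the Sector 1 component and 0 elsewhere.
So Δx_2 = L_21 · (+15), where L_21 = adj(I−A)_21 / det(I−A) = 0.15 / 0.4350.
Δx_2 = 0.15 × (+15) / 0.4350 = 2.25 / 0.4350 ≈ 5.17.

Δx_2 = 5.17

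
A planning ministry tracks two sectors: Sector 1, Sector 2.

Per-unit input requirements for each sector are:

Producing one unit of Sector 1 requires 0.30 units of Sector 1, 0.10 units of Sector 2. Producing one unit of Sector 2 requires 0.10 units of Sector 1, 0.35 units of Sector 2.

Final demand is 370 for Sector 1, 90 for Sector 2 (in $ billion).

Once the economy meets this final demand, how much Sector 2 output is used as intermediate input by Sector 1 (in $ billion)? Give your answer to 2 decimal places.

z_21 = 56.07

I − A =
  [   0.70    -0.10]
  [  -0.10     0.65]
det(I−A) = (0.70)(0.65) − (-0.10)(-0.10) = 0.4450
adj(I−A) = [[0.65, 0.10], [0.10, 0.70]]
(I − A)⁻¹ = adj(I−A) / det(I−A) ≈
  [   1.4607     0.2247]
  [   0.2247     1.5730]
First solve x = (I − A)⁻¹ d = adj(I−A)·d / det(I−A); in particular x_1 = (0.65·370 + 0.10·90) / 0.4450 = 249.50 / 0.4450 ≈ 560.6742.
Intermediate flow from 2 to 1: z_21 = a_21 · x_1 = 0.10 × 249.50 / 0.4450 = 24.95 / 0.4450 ≈ 56.07.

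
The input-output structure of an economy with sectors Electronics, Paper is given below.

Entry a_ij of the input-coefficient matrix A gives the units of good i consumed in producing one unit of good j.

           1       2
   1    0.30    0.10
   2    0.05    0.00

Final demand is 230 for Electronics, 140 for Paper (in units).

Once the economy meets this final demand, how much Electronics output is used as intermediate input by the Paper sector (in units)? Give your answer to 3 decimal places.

z_12 = 15.755

I − A =
  [   0.70    -0.10]
  [  -0.05     1.00]
det(I−A) = (0.70)(1.00) − (-0.10)(-0.05) = 0.6950
adj(I−A) = [[1.00, 0.10], [0.05, 0.70]]
(I − A)⁻¹ = adj(I−A) / det(I−A) ≈
  [   1.4388     0.1439]
  [   0.0719     1.0072]
First solve x = (I − A)⁻¹ d = adj(I−A)·d / det(I−A); in particular x_2 = (0.05·230 + 0.70·140) / 0.6950 = 109.50 / 0.6950 ≈ 157.55396.
Intermediate flow from 1 to 2: z_12 = a_12 · x_2 = 0.10 × 109.50 / 0.6950 = 10.95 / 0.6950 ≈ 15.755.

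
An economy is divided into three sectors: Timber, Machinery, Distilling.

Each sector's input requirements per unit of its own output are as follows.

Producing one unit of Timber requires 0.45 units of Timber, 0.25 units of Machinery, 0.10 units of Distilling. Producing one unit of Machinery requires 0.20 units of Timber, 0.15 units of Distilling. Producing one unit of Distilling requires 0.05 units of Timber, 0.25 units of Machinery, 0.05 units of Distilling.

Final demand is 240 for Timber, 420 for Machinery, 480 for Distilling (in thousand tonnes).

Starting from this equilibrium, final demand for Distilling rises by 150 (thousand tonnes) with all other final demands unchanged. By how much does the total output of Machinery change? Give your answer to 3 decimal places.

I − A =
  [   0.55    -0.20    -0.05]
  [  -0.25     1.00    -0.25]
  [  -0.10    -0.15     0.95]
Cofactors of I−A, C_ij = (−1)^(i+j)·(minor ij) (rows/columns in the sector order above):
  C_11 = (1.00)(0.95) − (-0.25)(-0.15) = 0.9125
  C_12 = −[(-0.25)(0.95) − (-0.25)(-0.10)] = 0.2625
  C_13 = (-0.25)(-0.15) − (1.00)(-0.10) = 0.1375
  C_21 = −[(-0.20)(0.95) − (-0.05)(-0.15)] = 0.1975
  C_22 = (0.55)(0.95) − (-0.05)(-0.10) = 0.5175
  C_23 = −[(0.55)(-0.15) − (-0.20)(-0.10)] = 0.1025
  C_31 = (-0.20)(-0.25) − (-0.05)(1.00) = 0.1000
  C_32 = −[(0.55)(-0.25) − (-0.05)(-0.25)] = 0.1500
  C_33 = (0.55)(1.00) − (-0.20)(-0.25) = 0.5000
det(I−A) = Σ_j (I−A)_1j·C_1j = (0.55)(0.9125) + (-0.20)(0.2625) + (-0.05)(0.1375) = 0.4425
adj(I−A) = Cᵀ =
  [ 0.9125   0.1975   0.1000]
  [ 0.2625   0.5175   0.1500]
  [ 0.1375   0.1025   0.5000]
(I − A)⁻¹ = adj(I−A) / det(I−A) ≈
  [   2.0621     0.4463     0.2260]
  [   0.5932     1.1695     0.3390]
  [   0.3107     0.2316     1.1299]
Δx = (I − A)⁻¹ Δd with Δd having +150 in the Distilling component and 0 elsewhere.
So Δx_2 = L_23 · (+150), where L_23 = adj(I−A)_23 / det(I−A) = 0.1500 / 0.4425.
Δx_2 = 0.1500 × (+150) / 0.4425 = 22.50 / 0.4425 ≈ 50.847.

Δx_2 = 50.847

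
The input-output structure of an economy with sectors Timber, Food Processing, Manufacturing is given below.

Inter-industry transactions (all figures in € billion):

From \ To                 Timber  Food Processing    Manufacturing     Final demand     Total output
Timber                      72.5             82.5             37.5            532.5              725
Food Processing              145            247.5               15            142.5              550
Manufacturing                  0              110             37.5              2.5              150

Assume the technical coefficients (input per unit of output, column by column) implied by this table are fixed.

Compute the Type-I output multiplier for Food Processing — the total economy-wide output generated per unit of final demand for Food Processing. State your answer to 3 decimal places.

Technical coefficients a_ij = z_ij / X_j:
  a_TT = 72.5/725 = 0.10, a_FT = 145/725 = 0.20, a_MT = 0/725 = 0.00
  a_TF = 82.5/550 = 0.15, a_FF = 247.5/550 = 0.45, a_MF = 110/550 = 0.20
  a_TM = 37.5/150 = 0.25, a_FM = 15/150 = 0.10, a_MM = 37.5/150 = 0.25
I − A =
  [   0.90    -0.15    -0.25]
  [  -0.20     0.55    -0.10]
  [   0.00    -0.20     0.75]
Cofactors of I−A, C_ij = (−1)^(i+j)·(minor ij) (rows/columns in the sector order above):
  C_11 = (0.55)(0.75) − (-0.10)(-0.20) = 0.3925
  C_12 = −[(-0.20)(0.75) − (-0.10)(0.00)] = 0.1500
  C_13 = (-0.20)(-0.20) − (0.55)(0.00) = 0.0400
  C_21 = −[(-0.15)(0.75) − (-0.25)(-0.20)] = 0.1625
  C_22 = (0.90)(0.75) − (-0.25)(0.00) = 0.6750
  C_23 = −[(0.90)(-0.20) − (-0.15)(0.00)] = 0.1800
  C_31 = (-0.15)(-0.10) − (-0.25)(0.55) = 0.1525
  C_32 = −[(0.90)(-0.10) − (-0.25)(-0.20)] = 0.1400
  C_33 = (0.90)(0.55) − (-0.15)(-0.20) = 0.4650
det(I−A) = Σ_j (I−A)_1j·C_1j = (0.90)(0.3925) + (-0.15)(0.1500) + (-0.25)(0.0400) = 0.32075
adj(I−A) = Cᵀ =
  [ 0.3925   0.1625   0.1525]
  [ 0.1500   0.6750   0.1400]
  [ 0.0400   0.1800   0.4650]
(I − A)⁻¹ = adj(I−A) / det(I−A) ≈
  [   1.2237     0.5066     0.4754]
  [   0.4677     2.1044     0.4365]
  [   0.1247     0.5612     1.4497]
The output multiplier for sector j is the column-j sum of the Leontief inverse (I − A)⁻¹ = adj(I−A) / det(I−A).
Column F of adj(I−A): (0.1625, 0.6750, 0.1800); det(I−A) = 0.32075.
m_F = (0.1625 + 0.6750 + 0.1800) / 0.32075 = 1.0175 / 0.32075 ≈ 3.172.

m_F = 3.172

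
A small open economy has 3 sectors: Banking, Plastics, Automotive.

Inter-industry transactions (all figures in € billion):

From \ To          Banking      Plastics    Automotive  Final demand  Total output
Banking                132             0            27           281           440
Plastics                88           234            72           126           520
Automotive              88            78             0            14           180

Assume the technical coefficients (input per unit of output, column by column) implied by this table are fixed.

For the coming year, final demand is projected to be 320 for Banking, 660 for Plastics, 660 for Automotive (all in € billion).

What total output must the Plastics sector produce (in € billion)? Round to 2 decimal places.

Technical coefficients a_ij = z_ij / X_j:
  a_11 = 132/440 = 0.30, a_21 = 88/440 = 0.20, a_31 = 88/440 = 0.20
  a_12 = 0/520 = 0.00, a_22 = 234/520 = 0.45, a_32 = 78/520 = 0.15
  a_13 = 27/180 = 0.15, a_23 = 72/180 = 0.40, a_33 = 0/180 = 0.00
I − A =
  [   0.70     0.00    -0.15]
  [  -0.20     0.55    -0.40]
  [  -0.20    -0.15     1.00]
Cofactors of I−A, C_ij = (−1)^(i+j)·(minor ij) (rows/columns in the sector order above):
  C_11 = (0.55)(1.00) − (-0.40)(-0.15) = 0.4900
  C_12 = −[(-0.20)(1.00) − (-0.40)(-0.20)] = 0.2800
  C_13 = (-0.20)(-0.15) − (0.55)(-0.20) = 0.1400
  C_21 = −[(0.00)(1.00) − (-0.15)(-0.15)] = 0.0225
  C_22 = (0.70)(1.00) − (-0.15)(-0.20) = 0.6700
  C_23 = −[(0.70)(-0.15) − (0.00)(-0.20)] = 0.1050
  C_31 = (0.00)(-0.40) − (-0.15)(0.55) = 0.0825
  C_32 = −[(0.70)(-0.40) − (-0.15)(-0.20)] = 0.3100
  C_33 = (0.70)(0.55) − (0.00)(-0.20) = 0.3850
det(I−A) = Σ_j (I−A)_1j·C_1j = (0.70)(0.4900) + (0.00)(0.2800) + (-0.15)(0.1400) = 0.3220
adj(I−A) = Cᵀ =
  [ 0.4900   0.0225   0.0825]
  [ 0.2800   0.6700   0.3100]
  [ 0.1400   0.1050   0.3850]
(I − A)⁻¹ = adj(I−A) / det(I−A) ≈
  [   1.5217     0.0699     0.2562]
  [   0.8696     2.0807     0.9627]
  [   0.4348     0.3261     1.1957]
x = (I − A)⁻¹ d = adj(I−A)·d / det(I−A), with det(I−A) = 0.3220:
  x_1 = (0.4900·320 + 0.0225·660 + 0.0825·660) / 0.3220 = 226.10 / 0.3220 ≈ 702.17
  x_2 = (0.2800·320 + 0.6700·660 + 0.3100·660) / 0.3220 = 736.40 / 0.3220 ≈ 2286.96
  x_3 = (0.1400·320 + 0.1050·660 + 0.3850·660) / 0.3220 = 368.20 / 0.3220 ≈ 1143.48

x_2 = 2286.96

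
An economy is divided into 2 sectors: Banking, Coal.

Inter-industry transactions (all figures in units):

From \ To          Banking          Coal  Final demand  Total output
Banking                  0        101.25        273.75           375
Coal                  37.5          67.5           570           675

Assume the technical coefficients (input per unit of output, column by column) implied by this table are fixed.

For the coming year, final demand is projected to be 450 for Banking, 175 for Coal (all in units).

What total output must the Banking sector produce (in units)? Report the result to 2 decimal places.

Technical coefficients a_ij = z_ij / X_j:
  a_11 = 0/375 = 0.00, a_21 = 37.5/375 = 0.10
  a_12 = 101.25/675 = 0.15, a_22 = 67.5/675 = 0.10
I − A =
  [   1.00    -0.15]
  [  -0.10     0.90]
det(I−A) = (1.00)(0.90) − (-0.15)(-0.10) = 0.8850
adj(I−A) = [[0.90, 0.15], [0.10, 1.00]]
(I − A)⁻¹ = adj(I−A) / det(I−A) ≈
  [   1.0169     0.1695]
  [   0.1130     1.1299]
x = (I − A)⁻¹ d = adj(I−A)·d / det(I−A), with det(I−A) = 0.8850:
  x_1 = (0.90·450 + 0.15·175) / 0.8850 = 431.25 / 0.8850 ≈ 487.29
  x_2 = (0.10·450 + 1.00·175) / 0.8850 = 220.00 / 0.8850 ≈ 248.59

x_1 = 487.29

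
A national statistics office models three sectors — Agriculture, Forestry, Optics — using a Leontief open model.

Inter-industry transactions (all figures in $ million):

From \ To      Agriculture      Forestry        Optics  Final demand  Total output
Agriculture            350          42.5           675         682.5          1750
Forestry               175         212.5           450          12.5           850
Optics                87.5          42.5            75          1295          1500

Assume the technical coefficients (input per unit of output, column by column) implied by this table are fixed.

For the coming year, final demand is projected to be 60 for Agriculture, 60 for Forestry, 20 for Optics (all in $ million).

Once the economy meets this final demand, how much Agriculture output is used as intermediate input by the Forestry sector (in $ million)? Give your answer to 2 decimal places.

z_AF = 5.30

Technical coefficients a_ij = z_ij / X_j:
  a_AA = 350/1750 = 0.20, a_FA = 175/1750 = 0.10, a_OA = 87.5/1750 = 0.05
  a_AF = 42.5/850 = 0.05, a_FF = 212.5/850 = 0.25, a_OF = 42.5/850 = 0.05
  a_AO = 675/1500 = 0.45, a_FO = 450/1500 = 0.30, a_OO = 75/1500 = 0.05
I − A =
  [   0.80    -0.05    -0.45]
  [  -0.10     0.75    -0.30]
  [  -0.05    -0.05     0.95]
Cofactors of I−A, C_ij = (−1)^(i+j)·(minor ij) (rows/columns in the sector order above):
  C_11 = (0.75)(0.95) − (-0.30)(-0.05) = 0.6975
  C_12 = −[(-0.10)(0.95) − (-0.30)(-0.05)] = 0.1100
  C_13 = (-0.10)(-0.05) − (0.75)(-0.05) = 0.0425
  C_21 = −[(-0.05)(0.95) − (-0.45)(-0.05)] = 0.0700
  C_22 = (0.80)(0.95) − (-0.45)(-0.05) = 0.7375
  C_23 = −[(0.80)(-0.05) − (-0.05)(-0.05)] = 0.0425
  C_31 = (-0.05)(-0.30) − (-0.45)(0.75) = 0.3525
  C_32 = −[(0.80)(-0.30) − (-0.45)(-0.10)] = 0.2850
  C_33 = (0.80)(0.75) − (-0.05)(-0.10) = 0.5950
det(I−A) = Σ_j (I−A)_1j·C_1j = (0.80)(0.6975) + (-0.05)(0.1100) + (-0.45)(0.0425) = 0.533375
adj(I−A) = Cᵀ =
  [ 0.6975   0.0700   0.3525]
  [ 0.1100   0.7375   0.2850]
  [ 0.0425   0.0425   0.5950]
(I − A)⁻¹ = adj(I−A) / det(I−A) ≈
  [   1.3077     0.1312     0.6609]
  [   0.2062     1.3827     0.5343]
  [   0.0797     0.0797     1.1155]
First solve x = (I − A)⁻¹ d = adj(I−A)·d / det(I−A); in particular x_F = (0.1100·60 + 0.7375·60 + 0.2850·20) / 0.533375 = 56.55 / 0.533375 ≈ 106.0230.
Intermediate flow from A to F: z_AF = a_AF · x_F = 0.05 × 56.55 / 0.533375 = 2.8275 / 0.533375 ≈ 5.30.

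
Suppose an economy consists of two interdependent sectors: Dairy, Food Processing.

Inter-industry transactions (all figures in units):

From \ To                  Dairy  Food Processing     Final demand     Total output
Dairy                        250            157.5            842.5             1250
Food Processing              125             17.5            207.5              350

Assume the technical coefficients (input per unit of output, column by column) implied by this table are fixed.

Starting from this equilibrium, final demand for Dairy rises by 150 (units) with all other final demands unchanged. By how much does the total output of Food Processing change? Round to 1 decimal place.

Technical coefficients a_ij = z_ij / X_j:
  a_11 = 250/1250 = 0.20, a_21 = 125/1250 = 0.10
  a_12 = 157.5/350 = 0.45, a_22 = 17.5/350 = 0.05
I − A =
  [   0.80    -0.45]
  [  -0.10     0.95]
det(I−A) = (0.80)(0.95) − (-0.45)(-0.10) = 0.7150
adj(I−A) = [[0.95, 0.45], [0.10, 0.80]]
(I − A)⁻¹ = adj(I−A) / det(I−A) ≈
  [   1.3287     0.6294]
  [   0.1399     1.1189]
Δx = (I − A)⁻¹ Δd with Δd having +150 in the Dairy component and 0 elsewhere.
So Δx_2 = L_21 · (+150), where L_21 = adj(I−A)_21 / det(I−A) = 0.10 / 0.7150.
Δx_2 = 0.10 × (+150) / 0.7150 = 15.00 / 0.7150 ≈ 21.0.

Δx_2 = 21.0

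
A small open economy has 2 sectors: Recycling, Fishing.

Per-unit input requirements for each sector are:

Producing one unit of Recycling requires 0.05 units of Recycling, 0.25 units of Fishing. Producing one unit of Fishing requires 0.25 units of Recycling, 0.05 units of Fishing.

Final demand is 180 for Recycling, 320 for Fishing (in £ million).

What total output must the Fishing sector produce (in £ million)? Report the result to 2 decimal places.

I − A =
  [   0.95    -0.25]
  [  -0.25     0.95]
det(I−A) = (0.95)(0.95) − (-0.25)(-0.25) = 0.8400
adj(I−A) = [[0.95, 0.25], [0.25, 0.95]]
(I − A)⁻¹ = adj(I−A) / det(I−A) ≈
  [   1.1310     0.2976]
  [   0.2976     1.1310]
x = (I − A)⁻¹ d = adj(I−A)·d / det(I−A), with det(I−A) = 0.8400:
  x_R = (0.95·180 + 0.25·320) / 0.8400 = 251.00 / 0.8400 ≈ 298.81
  x_F = (0.25·180 + 0.95·320) / 0.8400 = 349.00 / 0.8400 ≈ 415.48

x_F = 415.48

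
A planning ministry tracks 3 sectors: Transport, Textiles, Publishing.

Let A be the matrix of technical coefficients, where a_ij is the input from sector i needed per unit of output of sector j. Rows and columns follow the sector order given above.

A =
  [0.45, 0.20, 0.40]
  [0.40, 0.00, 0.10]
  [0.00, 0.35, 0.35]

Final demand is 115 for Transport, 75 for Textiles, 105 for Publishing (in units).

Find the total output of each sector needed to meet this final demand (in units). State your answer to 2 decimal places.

x_1 = 586.64, x_2 = 344.35, x_3 = 346.96

I − A =
  [   0.55    -0.20    -0.40]
  [  -0.40     1.00    -0.10]
  [   0.00    -0.35     0.65]
Cofactors of I−A, C_ij = (−1)^(i+j)·(minor ij) (rows/columns in the sector order above):
  C_11 = (1.00)(0.65) − (-0.10)(-0.35) = 0.6150
  C_12 = −[(-0.40)(0.65) − (-0.10)(0.00)] = 0.2600
  C_13 = (-0.40)(-0.35) − (1.00)(0.00) = 0.1400
  C_21 = −[(-0.20)(0.65) − (-0.40)(-0.35)] = 0.2700
  C_22 = (0.55)(0.65) − (-0.40)(0.00) = 0.3575
  C_23 = −[(0.55)(-0.35) − (-0.20)(0.00)] = 0.1925
  C_31 = (-0.20)(-0.10) − (-0.40)(1.00) = 0.4200
  C_32 = −[(0.55)(-0.10) − (-0.40)(-0.40)] = 0.2150
  C_33 = (0.55)(1.00) − (-0.20)(-0.40) = 0.4700
det(I−A) = Σ_j (I−A)_1j·C_1j = (0.55)(0.6150) + (-0.20)(0.2600) + (-0.40)(0.1400) = 0.23025
adj(I−A) = Cᵀ =
  [ 0.6150   0.2700   0.4200]
  [ 0.2600   0.3575   0.2150]
  [ 0.1400   0.1925   0.4700]
(I − A)⁻¹ = adj(I−A) / det(I−A) ≈
  [   2.6710     1.1726     1.8241]
  [   1.1292     1.5527     0.9338]
  [   0.6080     0.8360     2.0413]
x = (I − A)⁻¹ d = adj(I−A)·d / det(I−A), with det(I−A) = 0.23025:
  x_1 = (0.6150·115 + 0.2700·75 + 0.4200·105) / 0.23025 = 135.075 / 0.23025 ≈ 586.64
  x_2 = (0.2600·115 + 0.3575·75 + 0.2150·105) / 0.23025 = 79.2875 / 0.23025 ≈ 344.35
  x_3 = (0.1400·115 + 0.1925·75 + 0.4700·105) / 0.23025 = 79.8875 / 0.23025 ≈ 346.96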